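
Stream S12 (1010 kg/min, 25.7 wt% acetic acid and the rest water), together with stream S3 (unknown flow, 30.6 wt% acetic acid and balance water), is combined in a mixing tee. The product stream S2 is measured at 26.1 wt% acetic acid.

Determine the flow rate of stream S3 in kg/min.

89.78 kg/min

Let S3 be the unknown flow. Total out = 1010 + S3.
acetic acid balance: 259.57 + 0.306·S3 = 0.261·(1010 + S3)
(0.306 − 0.261)·S3 = 0.261×1010 − 259.57 = 4.04
S3 = 4.04 / 0.045 = 89.778 kg/min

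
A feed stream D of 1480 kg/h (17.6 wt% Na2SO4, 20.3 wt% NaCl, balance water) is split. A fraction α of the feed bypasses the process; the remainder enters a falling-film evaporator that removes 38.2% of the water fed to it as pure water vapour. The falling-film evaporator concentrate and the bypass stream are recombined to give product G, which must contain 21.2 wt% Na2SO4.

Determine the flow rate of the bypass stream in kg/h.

All 1480×0.176 = 260.48 kg/h of Na2SO4 reaches G, so G = 260.48/0.212 = 1228.7 kg/h and vapour = 251.32 kg/h.
The evaporator receives (1−α)·1480 of feed at 0.621 water and removes 0.382 of that water:
0.382×0.621×(1−α)×1480 = 251.32
(1−α) = 251.32/351.09 = 0.7158;  α = 0.2842.
Bypass flow = 0.2842×1480 = 420.57 kg/h.

420.6 kg/h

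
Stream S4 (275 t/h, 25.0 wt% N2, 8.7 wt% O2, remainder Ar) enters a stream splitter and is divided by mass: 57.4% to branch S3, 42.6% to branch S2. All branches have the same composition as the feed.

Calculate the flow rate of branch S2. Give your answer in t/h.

Branch S2 flow = 0.426×275 = 117.15 t/h.

117.1 t/h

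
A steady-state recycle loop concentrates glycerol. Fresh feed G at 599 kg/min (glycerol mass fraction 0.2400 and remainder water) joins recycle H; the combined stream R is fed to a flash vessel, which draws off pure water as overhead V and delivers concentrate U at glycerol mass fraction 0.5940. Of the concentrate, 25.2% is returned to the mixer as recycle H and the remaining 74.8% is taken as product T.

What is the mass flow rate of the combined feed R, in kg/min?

Overall glycerol balance (none leaves overhead): glycerol in fresh feed = glycerol in product, i.e. 599×0.240 = (1−0.252)·U·0.594.
U = 143.76/(0.594×0.748) = 323.56 kg/min.
Recycle H = 0.252×323.56 = 81.536 kg/min.
Combined feed R = 599 + 81.536 = 680.54 kg/min.

680.5 kg/min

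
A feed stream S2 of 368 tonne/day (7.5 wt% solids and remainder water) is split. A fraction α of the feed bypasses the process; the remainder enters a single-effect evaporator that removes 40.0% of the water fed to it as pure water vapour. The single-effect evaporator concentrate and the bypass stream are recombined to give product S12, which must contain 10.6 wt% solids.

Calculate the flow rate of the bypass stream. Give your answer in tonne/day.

All 368×0.075 = 27.6 tonne/day of solids reaches S12, so S12 = 27.6/0.106 = 260.38 tonne/day and vapour = 107.62 tonne/day.
The evaporator receives (1−α)·368 of feed at 0.925 water and removes 0.400 of that water:
0.400×0.925×(1−α)×368 = 107.62
(1−α) = 107.62/136.16 = 0.7904;  α = 0.2096.
Bypass flow = 0.2096×368 = 77.128 tonne/day.

77.13 tonne/day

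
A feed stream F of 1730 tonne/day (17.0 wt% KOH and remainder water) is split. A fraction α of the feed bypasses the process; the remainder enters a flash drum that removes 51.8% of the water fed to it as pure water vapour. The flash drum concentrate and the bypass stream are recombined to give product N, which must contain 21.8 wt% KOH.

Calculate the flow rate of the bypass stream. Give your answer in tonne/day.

All 1730×0.170 = 294.1 tonne/day of KOH reaches N, so N = 294.1/0.218 = 1349.1 tonne/day and vapour = 380.92 tonne/day.
The evaporator receives (1−α)·1730 of feed at 0.830 water and removes 0.518 of that water:
0.518×0.830×(1−α)×1730 = 380.92
(1−α) = 380.92/743.8 = 0.5121;  α = 0.4879.
Bypass flow = 0.4879×1730 = 844.02 tonne/day.

844 tonne/day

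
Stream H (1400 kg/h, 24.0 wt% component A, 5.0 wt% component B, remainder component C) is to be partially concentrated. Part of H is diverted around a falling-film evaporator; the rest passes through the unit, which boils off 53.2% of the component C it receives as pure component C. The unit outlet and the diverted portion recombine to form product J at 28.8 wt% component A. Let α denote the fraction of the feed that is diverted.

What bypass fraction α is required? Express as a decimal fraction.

All 1400×0.240 = 336 kg/h of component A reaches J, so J = 336/0.288 = 1166.7 kg/h and vapour = 233.33 kg/h.
The evaporator receives (1−α)·1400 of feed at 0.710 component C and removes 0.532 of that component C:
0.532×0.710×(1−α)×1400 = 233.33
(1−α) = 233.33/528.81 = 0.4412;  α = 0.5588.

0.559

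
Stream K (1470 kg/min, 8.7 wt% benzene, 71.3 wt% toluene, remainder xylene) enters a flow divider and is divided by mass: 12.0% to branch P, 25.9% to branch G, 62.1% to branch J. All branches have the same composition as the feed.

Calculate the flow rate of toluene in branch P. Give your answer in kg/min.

Branch P total = 0.120×1470 = 176.4 kg/min.
toluene in P = 0.713×176.4 = 125.77 kg/min.

125.8 kg/min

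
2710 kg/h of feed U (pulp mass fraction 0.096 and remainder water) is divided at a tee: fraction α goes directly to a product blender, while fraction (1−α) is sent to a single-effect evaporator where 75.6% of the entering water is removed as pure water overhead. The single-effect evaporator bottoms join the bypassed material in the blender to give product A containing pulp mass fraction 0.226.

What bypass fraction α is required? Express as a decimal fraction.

0.158

All 2710×0.096 = 260.16 kg/h of pulp reaches A, so A = 260.16/0.226 = 1151.2 kg/h and vapour = 1558.8 kg/h.
The evaporator receives (1−α)·2710 of feed at 0.904 water and removes 0.756 of that water:
0.756×0.904×(1−α)×2710 = 1558.8
(1−α) = 1558.8/1852.1 = 0.8417;  α = 0.1583.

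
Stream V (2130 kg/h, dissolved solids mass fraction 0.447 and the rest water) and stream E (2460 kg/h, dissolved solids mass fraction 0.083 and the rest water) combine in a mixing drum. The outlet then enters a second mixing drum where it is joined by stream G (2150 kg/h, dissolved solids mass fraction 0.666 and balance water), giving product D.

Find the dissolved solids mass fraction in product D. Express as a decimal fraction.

0.384

Overall, product flow = 6740 kg/h.
dissolved solids in = 2130×0.447 + 2460×0.083 + 2150×0.666 = 2588.2 kg/h.
dissolved solids fraction in D = 0.384.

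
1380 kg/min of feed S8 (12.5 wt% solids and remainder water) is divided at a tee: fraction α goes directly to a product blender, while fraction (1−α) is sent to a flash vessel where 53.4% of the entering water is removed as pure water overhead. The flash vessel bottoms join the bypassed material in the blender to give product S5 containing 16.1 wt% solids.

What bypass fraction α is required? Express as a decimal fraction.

0.521

All 1380×0.125 = 172.5 kg/min of solids reaches S5, so S5 = 172.5/0.161 = 1071.4 kg/min and vapour = 308.57 kg/min.
The evaporator receives (1−α)·1380 of feed at 0.875 water and removes 0.534 of that water:
0.534×0.875×(1−α)×1380 = 308.57
(1−α) = 308.57/644.81 = 0.4785;  α = 0.5215.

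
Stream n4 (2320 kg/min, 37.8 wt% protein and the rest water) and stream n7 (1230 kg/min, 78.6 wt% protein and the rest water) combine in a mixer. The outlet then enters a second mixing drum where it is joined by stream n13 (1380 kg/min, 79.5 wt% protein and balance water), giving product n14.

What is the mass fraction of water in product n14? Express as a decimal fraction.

0.403

Overall, product flow = 4930 kg/min.
water in = 2320×0.622 + 1230×0.214 + 1380×0.205 = 1989.2 kg/min.
water fraction in n14 = 0.403.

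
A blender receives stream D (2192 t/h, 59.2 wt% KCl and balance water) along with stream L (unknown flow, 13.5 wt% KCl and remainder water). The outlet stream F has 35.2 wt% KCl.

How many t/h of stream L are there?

Let L be the unknown flow. Total out = 2192 + L.
KCl balance: 1297.7 + 0.135·L = 0.352·(2192 + L)
(0.135 − 0.352)·L = 0.352×2192 − 1297.7 = -526.08
L = -526.08 / -0.217 = 2424.3 t/h

2424 t/h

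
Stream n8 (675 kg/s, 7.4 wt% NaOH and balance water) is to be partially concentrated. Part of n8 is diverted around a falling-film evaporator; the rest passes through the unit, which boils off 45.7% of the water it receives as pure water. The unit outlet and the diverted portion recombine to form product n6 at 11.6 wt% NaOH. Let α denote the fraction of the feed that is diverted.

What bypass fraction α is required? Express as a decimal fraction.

0.144

All 675×0.074 = 49.95 kg/s of NaOH reaches n6, so n6 = 49.95/0.116 = 430.6 kg/s and vapour = 244.4 kg/s.
The evaporator receives (1−α)·675 of feed at 0.926 water and removes 0.457 of that water:
0.457×0.926×(1−α)×675 = 244.4
(1−α) = 244.4/285.65 = 0.8556;  α = 0.1444.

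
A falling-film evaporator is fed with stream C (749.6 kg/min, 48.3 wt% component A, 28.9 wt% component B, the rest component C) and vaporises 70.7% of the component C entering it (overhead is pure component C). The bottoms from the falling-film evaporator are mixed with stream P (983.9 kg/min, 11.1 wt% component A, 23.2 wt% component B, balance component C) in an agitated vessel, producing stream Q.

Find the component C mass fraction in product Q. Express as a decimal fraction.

Vapour removed = 0.707×0.228×749.6 = 120.83 kg/min; concentrate = 628.77 kg/min.
component C reaching the mixer = 50.076 (from concentrate) + 983.9×0.657 = 696.5 kg/min.
Product flow = 628.77 + 983.9 = 1612.7 kg/min; component C fraction = 0.4319.

0.4319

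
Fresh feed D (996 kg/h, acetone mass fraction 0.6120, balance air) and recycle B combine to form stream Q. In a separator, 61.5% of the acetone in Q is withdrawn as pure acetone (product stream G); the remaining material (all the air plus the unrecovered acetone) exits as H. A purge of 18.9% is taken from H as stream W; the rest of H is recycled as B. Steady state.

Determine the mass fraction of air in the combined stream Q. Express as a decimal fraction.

air enters only via D and leaves only via the purge: 996×0.388 = 0.189×(air in H), and the separator passes all air, so air in Q = air in H = 2044.7 kg/h.
acetone in Q: m_A = 996×0.612 + (1−0.189)·(1−0.615)·m_A, so m_A = 609.55/0.6878 = 886.28 kg/h.
Q = 886.28 + 2044.7 = 2931 kg/h.
air fraction in Q = 2044.7/2931 = 0.6976.

0.6976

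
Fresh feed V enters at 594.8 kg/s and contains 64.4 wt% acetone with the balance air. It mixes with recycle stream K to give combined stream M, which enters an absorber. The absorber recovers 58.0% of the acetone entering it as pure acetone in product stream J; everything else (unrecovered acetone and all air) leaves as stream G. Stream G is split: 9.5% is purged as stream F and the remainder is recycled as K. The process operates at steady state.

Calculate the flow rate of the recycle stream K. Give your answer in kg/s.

2252 kg/s

air enters only via V and leaves only via the purge: 594.8×0.356 = 0.095×(air in G), and the absorber passes all air, so air in M = air in G = 2228.9 kg/s.
acetone in M: m_A = 594.8×0.644 + (1−0.095)·(1−0.580)·m_A, so m_A = 383.05/0.6199 = 617.92 kg/s.
G = (1−0.580)×617.92 + 2228.9 = 2488.5 kg/s.
Recycle K = (1−0.095)×2488.5 = 2252.1 kg/s.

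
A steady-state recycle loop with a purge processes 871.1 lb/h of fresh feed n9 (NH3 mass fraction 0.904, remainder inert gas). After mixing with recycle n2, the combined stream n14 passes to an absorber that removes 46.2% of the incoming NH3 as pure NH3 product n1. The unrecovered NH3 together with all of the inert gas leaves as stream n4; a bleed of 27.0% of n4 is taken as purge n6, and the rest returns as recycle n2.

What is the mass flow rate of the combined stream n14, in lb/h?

1606 lb/h

inert gas enters only via n9 and leaves only via the purge: 871.1×0.096 = 0.270×(inert gas in n4), and the absorber passes all inert gas, so inert gas in n14 = inert gas in n4 = 309.72 lb/h.
NH3 in n14: m_A = 871.1×0.904 + (1−0.270)·(1−0.462)·m_A, so m_A = 787.47/0.6073 = 1296.8 lb/h.
n14 = 1296.8 + 309.72 = 1606.5 lb/h.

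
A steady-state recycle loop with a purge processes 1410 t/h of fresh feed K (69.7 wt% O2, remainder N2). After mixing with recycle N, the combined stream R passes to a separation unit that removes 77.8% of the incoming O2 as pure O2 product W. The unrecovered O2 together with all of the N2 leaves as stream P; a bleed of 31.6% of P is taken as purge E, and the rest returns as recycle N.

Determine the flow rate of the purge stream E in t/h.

508.5 t/h

N2 enters only via K and leaves only via the purge: 1410×0.303 = 0.316×(N2 in P), and the separation unit passes all N2, so N2 in R = N2 in P = 1352 t/h.
O2 in R: m_A = 1410×0.697 + (1−0.316)·(1−0.778)·m_A, so m_A = 982.77/0.8482 = 1158.7 t/h.
P = (1−0.778)×1158.7 + 1352 = 1609.2 t/h.
Purge E = 0.316×1609.2 = 508.52 t/h.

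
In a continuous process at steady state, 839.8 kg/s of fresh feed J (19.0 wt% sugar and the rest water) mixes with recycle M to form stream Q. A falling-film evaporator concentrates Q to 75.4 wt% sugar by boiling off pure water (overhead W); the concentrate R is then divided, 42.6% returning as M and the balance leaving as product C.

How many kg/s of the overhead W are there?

628.2 kg/s

Overall sugar balance (none leaves overhead): sugar in fresh feed = sugar in product, i.e. 839.8×0.190 = (1−0.426)·R·0.754.
R = 159.56/(0.754×0.574) = 368.68 kg/s.
Recycle M = 0.426×368.68 = 157.06 kg/s.
Combined feed Q = 839.8 + 157.06 = 996.86 kg/s.
Overhead W = Q − R = 996.86 − 368.68 = 628.18 kg/s.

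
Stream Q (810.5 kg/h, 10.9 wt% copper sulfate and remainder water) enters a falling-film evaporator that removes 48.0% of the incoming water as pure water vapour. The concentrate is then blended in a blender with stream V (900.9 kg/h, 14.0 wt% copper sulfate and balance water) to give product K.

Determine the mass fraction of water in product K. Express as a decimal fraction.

0.843

Vapour removed = 0.480×0.891×810.5 = 346.63 kg/h; concentrate = 463.87 kg/h.
water reaching the mixer = 375.52 (from concentrate) + 900.9×0.860 = 1150.3 kg/h.
Product flow = 463.87 + 900.9 = 1364.8 kg/h; water fraction = 0.843.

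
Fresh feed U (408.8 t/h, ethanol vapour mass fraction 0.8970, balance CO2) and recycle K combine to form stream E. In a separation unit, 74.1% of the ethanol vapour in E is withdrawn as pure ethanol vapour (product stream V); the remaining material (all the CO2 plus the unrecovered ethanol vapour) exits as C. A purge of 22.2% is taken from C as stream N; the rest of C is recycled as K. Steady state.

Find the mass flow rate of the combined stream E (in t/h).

CO2 enters only via U and leaves only via the purge: 408.8×0.103 = 0.222×(CO2 in C), and the separation unit passes all CO2, so CO2 in E = CO2 in C = 189.67 t/h.
ethanol vapour in E: m_A = 408.8×0.897 + (1−0.222)·(1−0.741)·m_A, so m_A = 366.69/0.7985 = 459.23 t/h.
E = 459.23 + 189.67 = 648.9 t/h.

648.9 t/h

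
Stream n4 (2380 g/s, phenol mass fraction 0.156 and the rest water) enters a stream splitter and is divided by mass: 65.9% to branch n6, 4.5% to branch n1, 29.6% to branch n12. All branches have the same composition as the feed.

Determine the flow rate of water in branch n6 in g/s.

Branch n6 total = 0.659×2380 = 1568.4 g/s.
water in n6 = 0.844×1568.4 = 1323.7 g/s.

1324 g/s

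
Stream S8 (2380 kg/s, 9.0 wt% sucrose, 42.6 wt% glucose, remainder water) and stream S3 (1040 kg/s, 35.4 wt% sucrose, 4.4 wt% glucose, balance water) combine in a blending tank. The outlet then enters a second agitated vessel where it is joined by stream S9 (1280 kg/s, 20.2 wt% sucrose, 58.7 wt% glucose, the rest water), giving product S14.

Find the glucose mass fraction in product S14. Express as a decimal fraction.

0.385

Overall, product flow = 4700 kg/s.
glucose in = 2380×0.426 + 1040×0.044 + 1280×0.587 = 1811 kg/s.
glucose fraction in S14 = 0.385.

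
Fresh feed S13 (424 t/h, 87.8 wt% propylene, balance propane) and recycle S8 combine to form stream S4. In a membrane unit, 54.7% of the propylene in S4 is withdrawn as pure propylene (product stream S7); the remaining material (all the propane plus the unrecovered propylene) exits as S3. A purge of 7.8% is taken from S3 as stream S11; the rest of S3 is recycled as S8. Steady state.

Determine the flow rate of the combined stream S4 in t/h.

1302 t/h

propane enters only via S13 and leaves only via the purge: 424×0.122 = 0.078×(propane in S3), and the membrane unit passes all propane, so propane in S4 = propane in S3 = 663.18 t/h.
propylene in S4: m_A = 424×0.878 + (1−0.078)·(1−0.547)·m_A, so m_A = 372.27/0.5823 = 639.28 t/h.
S4 = 639.28 + 663.18 = 1302.5 t/h.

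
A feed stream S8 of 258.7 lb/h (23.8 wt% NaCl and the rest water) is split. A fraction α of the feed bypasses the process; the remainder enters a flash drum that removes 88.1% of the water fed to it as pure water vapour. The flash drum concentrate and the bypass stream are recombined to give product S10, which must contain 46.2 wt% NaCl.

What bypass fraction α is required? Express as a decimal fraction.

All 258.7×0.238 = 61.571 lb/h of NaCl reaches S10, so S10 = 61.571/0.462 = 133.27 lb/h and vapour = 125.43 lb/h.
The evaporator receives (1−α)·258.7 of feed at 0.762 water and removes 0.881 of that water:
0.881×0.762×(1−α)×258.7 = 125.43
(1−α) = 125.43/173.67 = 0.7222;  α = 0.2778.

0.278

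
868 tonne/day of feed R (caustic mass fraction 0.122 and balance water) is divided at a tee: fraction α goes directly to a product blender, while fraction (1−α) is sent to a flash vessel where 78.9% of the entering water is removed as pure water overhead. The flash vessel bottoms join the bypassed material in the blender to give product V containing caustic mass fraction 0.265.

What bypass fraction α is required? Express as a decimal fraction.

All 868×0.122 = 105.9 tonne/day of caustic reaches V, so V = 105.9/0.265 = 399.61 tonne/day and vapour = 468.39 tonne/day.
The evaporator receives (1−α)·868 of feed at 0.878 water and removes 0.789 of that water:
0.789×0.878×(1−α)×868 = 468.39
(1−α) = 468.39/601.3 = 0.7790;  α = 0.2210.

0.221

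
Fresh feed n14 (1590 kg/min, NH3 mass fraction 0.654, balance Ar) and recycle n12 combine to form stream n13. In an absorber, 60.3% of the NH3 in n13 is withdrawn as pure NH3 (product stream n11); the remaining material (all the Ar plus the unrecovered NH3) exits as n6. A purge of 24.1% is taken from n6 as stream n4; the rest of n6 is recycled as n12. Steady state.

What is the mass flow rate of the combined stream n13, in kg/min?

Ar enters only via n14 and leaves only via the purge: 1590×0.346 = 0.241×(Ar in n6), and the absorber passes all Ar, so Ar in n13 = Ar in n6 = 2282.7 kg/min.
NH3 in n13: m_A = 1590×0.654 + (1−0.241)·(1−0.603)·m_A, so m_A = 1039.9/0.6987 = 1488.3 kg/min.
n13 = 1488.3 + 2282.7 = 3771.1 kg/min.

3771 kg/min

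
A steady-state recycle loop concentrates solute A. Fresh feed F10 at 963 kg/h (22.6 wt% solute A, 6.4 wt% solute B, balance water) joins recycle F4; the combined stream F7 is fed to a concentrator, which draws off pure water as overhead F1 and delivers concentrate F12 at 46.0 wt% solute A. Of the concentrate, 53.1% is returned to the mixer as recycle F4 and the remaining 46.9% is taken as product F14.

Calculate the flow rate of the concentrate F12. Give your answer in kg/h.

Overall solute A balance (none leaves overhead): solute A in fresh feed = solute A in product, i.e. 963×0.226 = (1−0.531)·F12·0.460.
F12 = 217.64/(0.460×0.469) = 1008.8 kg/h.

1009 kg/h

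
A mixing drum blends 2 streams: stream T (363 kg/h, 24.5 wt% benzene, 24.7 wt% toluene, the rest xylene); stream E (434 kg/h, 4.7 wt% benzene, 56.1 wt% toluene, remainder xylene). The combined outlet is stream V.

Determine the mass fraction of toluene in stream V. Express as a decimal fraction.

Total flow out = 363 + 434 = 797 kg/h.
toluene in = 363×0.247 + 434×0.561 = 333.13 kg/h.
toluene mass fraction in V = 333.13/797 = 0.418.

0.418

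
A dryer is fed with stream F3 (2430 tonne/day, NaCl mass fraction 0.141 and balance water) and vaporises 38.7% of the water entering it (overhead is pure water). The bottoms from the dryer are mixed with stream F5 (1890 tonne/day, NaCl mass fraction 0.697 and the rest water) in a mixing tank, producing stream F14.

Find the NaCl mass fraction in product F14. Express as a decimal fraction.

0.473

Vapour removed = 0.387×0.859×2430 = 807.81 tonne/day; concentrate = 1622.2 tonne/day.
NaCl reaching the mixer = 342.63 (from concentrate) + 1890×0.697 = 1660 tonne/day.
Product flow = 1622.2 + 1890 = 3512.2 tonne/day; NaCl fraction = 0.473.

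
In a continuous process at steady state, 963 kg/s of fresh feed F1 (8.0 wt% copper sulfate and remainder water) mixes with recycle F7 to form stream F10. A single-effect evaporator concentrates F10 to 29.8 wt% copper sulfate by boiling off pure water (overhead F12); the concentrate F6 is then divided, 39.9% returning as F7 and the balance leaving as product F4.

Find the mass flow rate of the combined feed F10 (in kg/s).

1135 kg/s

Overall copper sulfate balance (none leaves overhead): copper sulfate in fresh feed = copper sulfate in product, i.e. 963×0.080 = (1−0.399)·F6·0.298.
F6 = 77.04/(0.298×0.601) = 430.16 kg/s.
Recycle F7 = 0.399×430.16 = 171.63 kg/s.
Combined feed F10 = 963 + 171.63 = 1134.6 kg/s.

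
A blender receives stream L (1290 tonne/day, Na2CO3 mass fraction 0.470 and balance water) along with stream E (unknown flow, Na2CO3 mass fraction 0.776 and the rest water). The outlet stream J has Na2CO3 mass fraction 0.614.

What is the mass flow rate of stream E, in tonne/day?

Let E be the unknown flow. Total out = 1290 + E.
Na2CO3 balance: 606.3 + 0.776·E = 0.614·(1290 + E)
(0.776 − 0.614)·E = 0.614×1290 − 606.3 = 185.76
E = 185.76 / 0.162 = 1146.7 tonne/day

1147 tonne/day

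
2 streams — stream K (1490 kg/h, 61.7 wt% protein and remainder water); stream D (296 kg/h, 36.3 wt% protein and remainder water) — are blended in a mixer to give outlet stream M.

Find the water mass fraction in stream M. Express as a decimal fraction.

Total flow out = 1490 + 296 = 1786 kg/h.
water in = 1490×0.383 + 296×0.637 = 759.22 kg/h.
water mass fraction in M = 759.22/1786 = 0.4251.

0.4251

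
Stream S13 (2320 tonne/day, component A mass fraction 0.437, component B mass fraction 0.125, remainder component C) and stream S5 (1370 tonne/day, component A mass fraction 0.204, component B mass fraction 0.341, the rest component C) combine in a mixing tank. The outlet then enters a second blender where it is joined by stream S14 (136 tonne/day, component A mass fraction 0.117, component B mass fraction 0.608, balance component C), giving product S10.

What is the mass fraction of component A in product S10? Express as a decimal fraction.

0.342

Overall, product flow = 3826 tonne/day.
component A in = 2320×0.437 + 1370×0.204 + 136×0.117 = 1309.2 tonne/day.
component A fraction in S10 = 0.342.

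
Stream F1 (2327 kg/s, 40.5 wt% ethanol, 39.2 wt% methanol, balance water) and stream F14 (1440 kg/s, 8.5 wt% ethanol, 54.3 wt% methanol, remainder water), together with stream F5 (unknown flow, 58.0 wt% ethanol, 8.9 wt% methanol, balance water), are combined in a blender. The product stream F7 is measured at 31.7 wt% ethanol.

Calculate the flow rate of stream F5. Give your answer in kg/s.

Let F5 be the unknown flow. Total out = 3767 + F5.
ethanol balance: 1064.8 + 0.580·F5 = 0.317·(3767 + F5)
(0.580 − 0.317)·F5 = 0.317×3767 − 1064.8 = 129.3
F5 = 129.3 / 0.263 = 491.65 kg/s

491.7 kg/s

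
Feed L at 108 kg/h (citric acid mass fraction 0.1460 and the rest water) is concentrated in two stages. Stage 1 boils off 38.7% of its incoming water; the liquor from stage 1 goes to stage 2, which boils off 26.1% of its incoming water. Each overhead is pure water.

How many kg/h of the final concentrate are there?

57.55 kg/h

water in feed = 108×0.854 = 92.232 kg/h.
After stage 1: water left = (1−0.387)×92.232 = 56.538; stream total = 72.306 kg/h.
After stage 2: water left = (1−0.261)×56.538 = 41.782; final concentrate = 57.55 kg/h.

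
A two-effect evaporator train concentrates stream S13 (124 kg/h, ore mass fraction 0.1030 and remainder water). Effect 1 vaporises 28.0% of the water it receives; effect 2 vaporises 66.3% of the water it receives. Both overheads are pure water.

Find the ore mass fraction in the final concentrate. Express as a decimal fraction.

water in feed = 124×0.897 = 111.23 kg/h.
After stage 1: water left = (1−0.280)×111.23 = 80.084; stream total = 92.856 kg/h.
After stage 2: water left = (1−0.663)×80.084 = 26.988; final concentrate = 39.76 kg/h.
ore fraction = 12.772/39.76 = 0.3212.

0.3212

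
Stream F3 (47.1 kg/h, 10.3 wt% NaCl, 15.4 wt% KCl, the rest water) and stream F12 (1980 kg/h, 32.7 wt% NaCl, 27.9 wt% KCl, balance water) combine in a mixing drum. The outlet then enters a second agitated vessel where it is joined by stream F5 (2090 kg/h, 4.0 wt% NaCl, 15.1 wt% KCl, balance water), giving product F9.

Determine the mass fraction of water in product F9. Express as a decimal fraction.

Overall, product flow = 4117.1 kg/h.
water in = 47.1×0.743 + 1980×0.394 + 2090×0.809 = 2505.9 kg/h.
water fraction in F9 = 0.6087.

0.6087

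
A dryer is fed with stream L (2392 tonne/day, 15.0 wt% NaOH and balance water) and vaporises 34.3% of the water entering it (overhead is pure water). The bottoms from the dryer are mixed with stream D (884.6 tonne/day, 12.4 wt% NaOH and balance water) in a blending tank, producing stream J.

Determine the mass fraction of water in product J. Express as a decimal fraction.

0.8184

Vapour removed = 0.343×0.850×2392 = 697.39 tonne/day; concentrate = 1694.6 tonne/day.
water reaching the mixer = 1335.8 (from concentrate) + 884.6×0.876 = 2110.7 tonne/day.
Product flow = 1694.6 + 884.6 = 2579.2 tonne/day; water fraction = 0.8184.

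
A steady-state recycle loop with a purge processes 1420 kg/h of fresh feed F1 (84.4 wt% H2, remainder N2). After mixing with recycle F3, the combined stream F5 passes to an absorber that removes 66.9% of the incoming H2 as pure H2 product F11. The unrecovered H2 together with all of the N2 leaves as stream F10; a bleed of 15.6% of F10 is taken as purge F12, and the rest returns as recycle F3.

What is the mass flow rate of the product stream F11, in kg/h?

H2 in F5: m_A = 1420×0.844 + (1−0.156)·(1−0.669)·m_A, so m_A = 1198.5/0.7206 = 1663.1 kg/h.
Product F11 = 0.669×1663.1 = 1112.6 kg/h.

1113 kg/h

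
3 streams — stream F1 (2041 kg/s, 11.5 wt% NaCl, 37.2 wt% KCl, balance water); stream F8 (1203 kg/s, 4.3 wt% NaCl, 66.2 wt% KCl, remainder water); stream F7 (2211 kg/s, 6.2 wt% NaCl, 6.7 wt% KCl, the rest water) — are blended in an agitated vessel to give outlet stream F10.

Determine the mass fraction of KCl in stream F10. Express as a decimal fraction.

0.312

Total flow out = 2041 + 1203 + 2211 = 5455 kg/s.
KCl in = 2041×0.372 + 1203×0.662 + 2211×0.067 = 1703.8 kg/s.
KCl mass fraction in F10 = 1703.8/5455 = 0.312.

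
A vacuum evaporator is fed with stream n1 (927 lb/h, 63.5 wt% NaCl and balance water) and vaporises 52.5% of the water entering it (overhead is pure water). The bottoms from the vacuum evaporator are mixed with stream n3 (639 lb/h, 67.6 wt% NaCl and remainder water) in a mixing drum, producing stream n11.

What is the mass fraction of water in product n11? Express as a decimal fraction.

0.265

Vapour removed = 0.525×0.365×927 = 177.64 lb/h; concentrate = 749.36 lb/h.
water reaching the mixer = 160.72 (from concentrate) + 639×0.324 = 367.75 lb/h.
Product flow = 749.36 + 639 = 1388.4 lb/h; water fraction = 0.265.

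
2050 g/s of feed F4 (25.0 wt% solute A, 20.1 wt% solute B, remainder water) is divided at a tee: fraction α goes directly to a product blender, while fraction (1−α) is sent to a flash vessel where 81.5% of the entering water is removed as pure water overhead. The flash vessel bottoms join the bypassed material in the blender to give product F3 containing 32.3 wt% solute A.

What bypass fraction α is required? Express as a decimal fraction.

All 2050×0.250 = 512.5 g/s of solute A reaches F3, so F3 = 512.5/0.323 = 1586.7 g/s and vapour = 463.31 g/s.
The evaporator receives (1−α)·2050 of feed at 0.549 water and removes 0.815 of that water:
0.815×0.549×(1−α)×2050 = 463.31
(1−α) = 463.31/917.24 = 0.5051;  α = 0.4949.

0.495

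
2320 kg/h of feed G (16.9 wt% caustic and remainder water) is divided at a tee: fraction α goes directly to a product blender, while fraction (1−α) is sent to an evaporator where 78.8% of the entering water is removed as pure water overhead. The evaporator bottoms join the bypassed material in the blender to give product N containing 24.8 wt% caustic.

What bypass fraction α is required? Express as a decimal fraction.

0.514

All 2320×0.169 = 392.08 kg/h of caustic reaches N, so N = 392.08/0.248 = 1581 kg/h and vapour = 739.03 kg/h.
The evaporator receives (1−α)·2320 of feed at 0.831 water and removes 0.788 of that water:
0.788×0.831×(1−α)×2320 = 739.03
(1−α) = 739.03/1519.2 = 0.4865;  α = 0.5135.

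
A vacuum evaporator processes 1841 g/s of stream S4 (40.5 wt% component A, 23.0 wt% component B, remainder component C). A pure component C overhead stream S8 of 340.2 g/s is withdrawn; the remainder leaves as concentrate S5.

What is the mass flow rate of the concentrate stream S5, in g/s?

1501 g/s

Concentrate = 1841 − 340.2 = 1500.8 g/s.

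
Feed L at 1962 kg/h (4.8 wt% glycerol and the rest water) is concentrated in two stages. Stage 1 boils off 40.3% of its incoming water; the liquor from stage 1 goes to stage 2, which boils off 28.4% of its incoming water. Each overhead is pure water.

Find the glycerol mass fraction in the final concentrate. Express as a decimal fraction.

water in feed = 1962×0.952 = 1867.8 kg/h.
After stage 1: water left = (1−0.403)×1867.8 = 1115.1; stream total = 1209.3 kg/h.
After stage 2: water left = (1−0.284)×1115.1 = 798.41; final concentrate = 892.58 kg/h.
glycerol fraction = 94.176/892.58 = 0.106.

0.106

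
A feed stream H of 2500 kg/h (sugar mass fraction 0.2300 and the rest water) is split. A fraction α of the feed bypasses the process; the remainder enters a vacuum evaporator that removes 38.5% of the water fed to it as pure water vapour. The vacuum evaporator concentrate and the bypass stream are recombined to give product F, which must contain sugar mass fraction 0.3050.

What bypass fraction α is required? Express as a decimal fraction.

0.171

All 2500×0.230 = 575 kg/h of sugar reaches F, so F = 575/0.305 = 1885.2 kg/h and vapour = 614.75 kg/h.
The evaporator receives (1−α)·2500 of feed at 0.770 water and removes 0.385 of that water:
0.385×0.770×(1−α)×2500 = 614.75
(1−α) = 614.75/741.12 = 0.8295;  α = 0.1705.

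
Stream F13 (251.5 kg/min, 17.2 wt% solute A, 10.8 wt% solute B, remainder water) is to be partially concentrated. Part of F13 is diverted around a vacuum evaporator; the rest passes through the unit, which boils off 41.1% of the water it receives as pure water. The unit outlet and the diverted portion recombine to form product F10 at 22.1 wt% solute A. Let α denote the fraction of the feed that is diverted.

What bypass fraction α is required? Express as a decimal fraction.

0.251

All 251.5×0.172 = 43.258 kg/min of solute A reaches F10, so F10 = 43.258/0.221 = 195.74 kg/min and vapour = 55.762 kg/min.
The evaporator receives (1−α)·251.5 of feed at 0.720 water and removes 0.411 of that water:
0.411×0.720×(1−α)×251.5 = 55.762
(1−α) = 55.762/74.424 = 0.7493;  α = 0.2507.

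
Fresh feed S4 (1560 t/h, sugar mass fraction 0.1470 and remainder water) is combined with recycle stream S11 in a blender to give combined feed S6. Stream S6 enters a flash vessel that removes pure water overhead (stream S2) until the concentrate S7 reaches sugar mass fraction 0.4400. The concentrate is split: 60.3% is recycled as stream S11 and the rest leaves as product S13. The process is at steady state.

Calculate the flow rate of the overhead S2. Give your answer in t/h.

1039 t/h

Overall sugar balance (none leaves overhead): sugar in fresh feed = sugar in product, i.e. 1560×0.147 = (1−0.603)·S7·0.440.
S7 = 229.32/(0.440×0.397) = 1312.8 t/h.
Recycle S11 = 0.603×1312.8 = 791.62 t/h.
Combined feed S6 = 1560 + 791.62 = 2351.6 t/h.
Overhead S2 = S6 − S7 = 2351.6 − 1312.8 = 1038.8 t/h.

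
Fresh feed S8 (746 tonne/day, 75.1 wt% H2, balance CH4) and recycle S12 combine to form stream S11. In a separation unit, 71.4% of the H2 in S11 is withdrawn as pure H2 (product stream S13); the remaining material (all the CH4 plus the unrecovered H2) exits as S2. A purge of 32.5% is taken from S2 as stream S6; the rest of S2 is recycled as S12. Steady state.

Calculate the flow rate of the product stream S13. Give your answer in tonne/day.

495.7 tonne/day

H2 in S11: m_A = 746×0.751 + (1−0.325)·(1−0.714)·m_A, so m_A = 560.25/0.8069 = 694.28 tonne/day.
Product S13 = 0.714×694.28 = 495.71 tonne/day.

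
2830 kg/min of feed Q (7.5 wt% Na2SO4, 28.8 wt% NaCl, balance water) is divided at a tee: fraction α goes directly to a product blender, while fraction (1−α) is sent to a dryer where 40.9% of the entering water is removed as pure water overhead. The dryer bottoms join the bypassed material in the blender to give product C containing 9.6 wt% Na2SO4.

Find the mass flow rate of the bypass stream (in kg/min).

453.9 kg/min

All 2830×0.075 = 212.25 kg/min of Na2SO4 reaches C, so C = 212.25/0.096 = 2210.9 kg/min and vapour = 619.06 kg/min.
The evaporator receives (1−α)·2830 of feed at 0.637 water and removes 0.409 of that water:
0.409×0.637×(1−α)×2830 = 619.06
(1−α) = 619.06/737.31 = 0.8396;  α = 0.1604.
Bypass flow = 0.1604×2830 = 453.86 kg/min.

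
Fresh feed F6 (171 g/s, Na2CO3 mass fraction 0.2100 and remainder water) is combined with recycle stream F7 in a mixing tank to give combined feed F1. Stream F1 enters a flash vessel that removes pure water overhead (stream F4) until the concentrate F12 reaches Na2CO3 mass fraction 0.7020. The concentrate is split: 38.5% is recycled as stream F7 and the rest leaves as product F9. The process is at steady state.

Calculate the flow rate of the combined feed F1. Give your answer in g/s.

Overall Na2CO3 balance (none leaves overhead): Na2CO3 in fresh feed = Na2CO3 in product, i.e. 171×0.210 = (1−0.385)·F12·0.702.
F12 = 35.91/(0.702×0.615) = 83.177 g/s.
Recycle F7 = 0.385×83.177 = 32.023 g/s.
Combined feed F1 = 171 + 32.023 = 203.02 g/s.

203 g/s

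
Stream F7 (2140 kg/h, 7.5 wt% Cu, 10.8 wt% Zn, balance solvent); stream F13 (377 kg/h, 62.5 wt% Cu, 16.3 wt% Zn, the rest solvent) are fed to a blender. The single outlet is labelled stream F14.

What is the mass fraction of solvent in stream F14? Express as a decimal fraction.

Total flow out = 2140 + 377 = 2517 kg/h.
solvent in = 2140×0.817 + 377×0.212 = 1828.3 kg/h.
solvent mass fraction in F14 = 1828.3/2517 = 0.7264.

0.7264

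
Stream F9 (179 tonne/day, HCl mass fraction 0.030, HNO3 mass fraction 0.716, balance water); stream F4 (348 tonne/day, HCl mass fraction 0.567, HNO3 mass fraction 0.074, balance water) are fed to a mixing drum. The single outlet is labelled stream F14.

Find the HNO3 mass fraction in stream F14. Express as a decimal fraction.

0.292

Total flow out = 179 + 348 = 527 tonne/day.
HNO3 in = 179×0.716 + 348×0.074 = 153.92 tonne/day.
HNO3 mass fraction in F14 = 153.92/527 = 0.292.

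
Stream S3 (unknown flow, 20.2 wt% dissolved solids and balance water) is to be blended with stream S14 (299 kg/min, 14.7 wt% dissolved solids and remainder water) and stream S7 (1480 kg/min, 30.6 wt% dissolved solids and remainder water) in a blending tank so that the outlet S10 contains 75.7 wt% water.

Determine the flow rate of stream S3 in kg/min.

1574 kg/min

Let S3 be the unknown flow. Total out = 1779 + S3.
water balance: 1282.2 + 0.798·S3 = 0.757·(1779 + S3)
(0.798 − 0.757)·S3 = 0.757×1779 − 1282.2 = 64.536
S3 = 64.536 / 0.041 = 1574 kg/min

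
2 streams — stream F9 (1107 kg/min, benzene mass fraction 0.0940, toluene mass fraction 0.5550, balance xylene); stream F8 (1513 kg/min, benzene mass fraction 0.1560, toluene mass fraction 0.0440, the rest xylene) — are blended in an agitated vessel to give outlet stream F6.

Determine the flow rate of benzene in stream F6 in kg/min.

340.1 kg/min

benzene out = benzene in = 1107×0.094 + 1513×0.156 = 340.09 kg/min.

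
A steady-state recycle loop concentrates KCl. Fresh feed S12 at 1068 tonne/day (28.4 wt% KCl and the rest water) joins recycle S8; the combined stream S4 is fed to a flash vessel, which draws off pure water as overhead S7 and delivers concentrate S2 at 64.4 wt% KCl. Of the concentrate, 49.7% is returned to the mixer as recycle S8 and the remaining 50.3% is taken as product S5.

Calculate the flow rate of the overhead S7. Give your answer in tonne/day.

597 tonne/day

Overall KCl balance (none leaves overhead): KCl in fresh feed = KCl in product, i.e. 1068×0.284 = (1−0.497)·S2·0.644.
S2 = 303.31/(0.644×0.503) = 936.34 tonne/day.
Recycle S8 = 0.497×936.34 = 465.36 tonne/day.
Combined feed S4 = 1068 + 465.36 = 1533.4 tonne/day.
Overhead S7 = S4 − S2 = 1533.4 − 936.34 = 597.02 tonne/day.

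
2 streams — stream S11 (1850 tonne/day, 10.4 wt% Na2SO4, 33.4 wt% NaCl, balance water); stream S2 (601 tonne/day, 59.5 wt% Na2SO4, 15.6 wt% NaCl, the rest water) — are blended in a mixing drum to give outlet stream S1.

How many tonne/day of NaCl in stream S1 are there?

711.7 tonne/day

NaCl out = NaCl in = 1850×0.334 + 601×0.156 = 711.66 tonne/day.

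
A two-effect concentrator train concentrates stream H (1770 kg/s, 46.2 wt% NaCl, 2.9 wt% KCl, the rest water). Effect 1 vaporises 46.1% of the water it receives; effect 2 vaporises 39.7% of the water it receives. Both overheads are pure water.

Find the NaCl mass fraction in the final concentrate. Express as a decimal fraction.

water in feed = 1770×0.509 = 900.93 kg/s.
After stage 1: water left = (1−0.461)×900.93 = 485.6; stream total = 1354.7 kg/s.
After stage 2: water left = (1−0.397)×485.6 = 292.82; final concentrate = 1161.9 kg/s.
NaCl fraction = 817.74/1161.9 = 0.704.

0.704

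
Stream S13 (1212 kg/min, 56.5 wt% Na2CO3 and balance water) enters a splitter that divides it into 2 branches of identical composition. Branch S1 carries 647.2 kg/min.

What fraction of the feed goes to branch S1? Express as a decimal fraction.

0.534

Fraction to S1 = 647.2/1212 = 0.5340.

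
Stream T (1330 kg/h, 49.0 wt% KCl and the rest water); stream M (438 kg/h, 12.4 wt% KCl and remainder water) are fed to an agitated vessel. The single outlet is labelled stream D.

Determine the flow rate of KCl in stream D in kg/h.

706 kg/h

KCl out = KCl in = 1330×0.490 + 438×0.124 = 706.01 kg/h.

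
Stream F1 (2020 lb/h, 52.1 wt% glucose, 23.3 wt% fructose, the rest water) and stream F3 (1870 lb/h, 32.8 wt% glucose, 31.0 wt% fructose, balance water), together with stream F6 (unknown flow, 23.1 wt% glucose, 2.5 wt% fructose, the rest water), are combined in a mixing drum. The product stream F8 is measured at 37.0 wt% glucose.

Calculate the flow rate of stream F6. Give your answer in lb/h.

Let F6 be the unknown flow. Total out = 3890 + F6.
glucose balance: 1665.8 + 0.231·F6 = 0.370·(3890 + F6)
(0.231 − 0.370)·F6 = 0.370×3890 − 1665.8 = -226.48
F6 = -226.48 / -0.139 = 1629.4 lb/h

1629 lb/h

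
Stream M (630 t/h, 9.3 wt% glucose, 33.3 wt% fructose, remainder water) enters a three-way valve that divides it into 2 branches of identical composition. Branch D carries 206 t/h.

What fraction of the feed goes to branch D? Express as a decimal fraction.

Fraction to D = 206/630 = 0.3270.

0.327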